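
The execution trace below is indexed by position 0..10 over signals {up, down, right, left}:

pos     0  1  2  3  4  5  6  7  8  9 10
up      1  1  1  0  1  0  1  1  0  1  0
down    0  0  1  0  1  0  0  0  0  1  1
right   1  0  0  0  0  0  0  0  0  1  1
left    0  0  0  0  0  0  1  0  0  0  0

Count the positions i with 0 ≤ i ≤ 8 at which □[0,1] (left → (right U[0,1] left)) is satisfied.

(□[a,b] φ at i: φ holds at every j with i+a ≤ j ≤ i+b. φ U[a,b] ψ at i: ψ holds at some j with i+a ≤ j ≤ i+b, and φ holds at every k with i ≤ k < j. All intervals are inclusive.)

9

Evaluate at each i in [0,8]:
  i=0: ✓ (all of [0,1])
  i=1: ✓ (all of [1,2])
  i=2: ✓ (all of [2,3])
  i=3: ✓ (all of [3,4])
  i=4: ✓ (all of [4,5])
  i=5: ✓ (all of [5,6])
  i=6: ✓ (all of [6,7])
  i=7: ✓ (all of [7,8])
  i=8: ✓ (all of [8,9])
Positions where it holds: {0, 1, 2, 3, 4, 5, 6, 7, 8} → 9.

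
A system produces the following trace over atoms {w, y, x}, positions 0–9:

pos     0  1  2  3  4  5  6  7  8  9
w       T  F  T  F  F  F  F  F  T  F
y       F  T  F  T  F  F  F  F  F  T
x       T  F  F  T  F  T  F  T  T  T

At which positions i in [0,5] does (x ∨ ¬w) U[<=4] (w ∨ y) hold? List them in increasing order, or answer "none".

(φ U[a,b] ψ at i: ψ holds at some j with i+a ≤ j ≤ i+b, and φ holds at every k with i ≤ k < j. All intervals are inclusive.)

Evaluate at each i in [0,5]:
  i=0: ✓ (rhs at j=0)
  i=1: ✓ (rhs at j=1)
  i=2: ✓ (rhs at j=2)
  i=3: ✓ (rhs at j=3)
  i=4: ✓ (rhs at j=8; lhs holds on [4,7])
  i=5: ✓ (rhs at j=8; lhs holds on [5,7])

0, 1, 2, 3, 4, 5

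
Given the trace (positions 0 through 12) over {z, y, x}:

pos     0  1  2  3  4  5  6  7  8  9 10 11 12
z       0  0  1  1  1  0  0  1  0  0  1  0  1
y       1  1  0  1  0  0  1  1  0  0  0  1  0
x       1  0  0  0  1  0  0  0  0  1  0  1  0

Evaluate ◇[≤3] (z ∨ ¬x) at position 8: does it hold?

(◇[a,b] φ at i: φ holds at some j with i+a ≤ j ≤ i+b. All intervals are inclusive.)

Holds

Check (z ∨ ¬x) at each j in [8,11]:
  j=8: true
  j=9: false
  j=10: true
  j=11: false
Found at j=8 → formula holds.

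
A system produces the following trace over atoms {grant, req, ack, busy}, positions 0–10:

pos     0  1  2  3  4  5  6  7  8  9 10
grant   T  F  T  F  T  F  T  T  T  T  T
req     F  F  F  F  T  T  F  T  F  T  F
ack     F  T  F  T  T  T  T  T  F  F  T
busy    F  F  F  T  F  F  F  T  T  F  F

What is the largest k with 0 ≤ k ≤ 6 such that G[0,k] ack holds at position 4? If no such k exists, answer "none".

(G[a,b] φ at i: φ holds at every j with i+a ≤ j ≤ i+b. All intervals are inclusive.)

3

ack must hold from j=4 onward; find where it first fails.
  j=4: holds
  j=5: holds
  j=6: holds
  j=7: holds
  j=8: fails
Holds on [4,7], so largest k = 3.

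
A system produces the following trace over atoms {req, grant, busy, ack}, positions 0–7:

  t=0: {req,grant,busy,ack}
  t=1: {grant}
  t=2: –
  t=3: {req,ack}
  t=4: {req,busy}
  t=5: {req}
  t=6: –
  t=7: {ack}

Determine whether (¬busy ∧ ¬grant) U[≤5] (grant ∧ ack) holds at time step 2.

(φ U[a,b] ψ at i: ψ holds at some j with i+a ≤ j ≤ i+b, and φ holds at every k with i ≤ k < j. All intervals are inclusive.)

No

Need some j in [2,7] with (grant ∧ ack), and (¬busy ∧ ¬grant) at every k in [2,j-1].
  j=2: (grant ∧ ack) false.
  j=3: (grant ∧ ack) false.
  j=4: (grant ∧ ack) false.
  j=5: (grant ∧ ack) false.
  j=6: (grant ∧ ack) false.
  j=7: (grant ∧ ack) false.
No j in the window works → until fails.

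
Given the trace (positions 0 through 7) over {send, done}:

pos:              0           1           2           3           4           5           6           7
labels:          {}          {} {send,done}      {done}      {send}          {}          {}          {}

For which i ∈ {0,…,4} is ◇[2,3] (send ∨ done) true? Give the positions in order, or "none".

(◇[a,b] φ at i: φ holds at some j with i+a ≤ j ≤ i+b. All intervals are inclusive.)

0, 1, 2

Evaluate at each i in [0,4]:
  i=0: ✓ (witness j=2)
  i=1: ✓ (witness j=3)
  i=2: ✓ (witness j=4)
  i=3: ✗ (none in [5,6])
  i=4: ✗ (none in [6,7])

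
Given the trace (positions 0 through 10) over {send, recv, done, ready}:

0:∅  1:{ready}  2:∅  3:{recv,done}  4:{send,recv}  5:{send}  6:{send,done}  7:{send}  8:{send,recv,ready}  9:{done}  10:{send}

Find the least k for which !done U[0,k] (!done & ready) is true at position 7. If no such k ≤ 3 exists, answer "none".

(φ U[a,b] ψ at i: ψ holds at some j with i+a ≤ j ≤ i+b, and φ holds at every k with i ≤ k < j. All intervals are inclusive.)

Need earliest j ≥ 7 with (!done & ready), and !done at every k in [7,j-1].
  j=7: rhs fails.
  j=8: rhs holds; lhs holds on [7,7]. k = 1.

1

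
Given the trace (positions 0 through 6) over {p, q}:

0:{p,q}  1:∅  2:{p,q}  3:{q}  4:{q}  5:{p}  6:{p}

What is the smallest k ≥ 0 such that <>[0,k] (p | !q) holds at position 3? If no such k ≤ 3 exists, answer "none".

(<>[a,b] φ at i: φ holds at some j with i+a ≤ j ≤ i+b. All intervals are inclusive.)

2

Scan j = 3,4,… for (p | !q):
  j=3: fails
  j=4: fails
  j=5: holds
First hit at j=5, so smallest k = 5-3 = 2.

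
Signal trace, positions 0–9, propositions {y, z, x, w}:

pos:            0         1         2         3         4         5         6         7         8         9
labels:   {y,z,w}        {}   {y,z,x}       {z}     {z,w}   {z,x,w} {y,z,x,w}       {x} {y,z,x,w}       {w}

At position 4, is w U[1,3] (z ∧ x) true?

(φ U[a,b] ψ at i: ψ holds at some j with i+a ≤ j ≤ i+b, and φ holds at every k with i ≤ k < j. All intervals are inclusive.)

Need some j in [5,7] with (z ∧ x), and w at every k in [4,j-1].
  j=5: (z ∧ x) holds; w holds at every k in [4,4] → satisfied.

Holds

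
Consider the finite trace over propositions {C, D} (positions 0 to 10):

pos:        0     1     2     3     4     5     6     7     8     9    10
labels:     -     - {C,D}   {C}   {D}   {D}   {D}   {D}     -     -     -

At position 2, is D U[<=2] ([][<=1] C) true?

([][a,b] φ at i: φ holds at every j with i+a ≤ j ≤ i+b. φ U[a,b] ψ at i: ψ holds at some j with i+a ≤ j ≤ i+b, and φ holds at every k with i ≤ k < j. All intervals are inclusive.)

Need some j in [2,4] with [][<=1] C, and D at every k in [2,j-1].
  j=2: [][<=1] C holds; no prefix to check → satisfied.

True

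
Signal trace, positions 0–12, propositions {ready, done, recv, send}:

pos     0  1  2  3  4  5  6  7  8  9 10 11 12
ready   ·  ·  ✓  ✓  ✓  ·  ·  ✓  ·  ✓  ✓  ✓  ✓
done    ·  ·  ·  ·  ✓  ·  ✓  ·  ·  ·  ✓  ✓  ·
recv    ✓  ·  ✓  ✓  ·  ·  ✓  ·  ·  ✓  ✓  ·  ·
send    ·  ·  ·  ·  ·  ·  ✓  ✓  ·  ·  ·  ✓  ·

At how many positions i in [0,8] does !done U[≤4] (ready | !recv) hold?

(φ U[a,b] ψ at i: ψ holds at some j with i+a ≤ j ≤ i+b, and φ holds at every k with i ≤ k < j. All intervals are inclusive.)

8

Evaluate at each i in [0,8]:
  i=0: ✓ (rhs at j=1; lhs holds on [0,0])
  i=1: ✓ (rhs at j=1)
  i=2: ✓ (rhs at j=2)
  i=3: ✓ (rhs at j=3)
  i=4: ✓ (rhs at j=4)
  i=5: ✓ (rhs at j=5)
  i=6: ✗ (lhs fails at k=6 before rhs at j=7)
  i=7: ✓ (rhs at j=7)
  i=8: ✓ (rhs at j=8)
Positions where it holds: {0, 1, 2, 3, 4, 5, 7, 8} → 8.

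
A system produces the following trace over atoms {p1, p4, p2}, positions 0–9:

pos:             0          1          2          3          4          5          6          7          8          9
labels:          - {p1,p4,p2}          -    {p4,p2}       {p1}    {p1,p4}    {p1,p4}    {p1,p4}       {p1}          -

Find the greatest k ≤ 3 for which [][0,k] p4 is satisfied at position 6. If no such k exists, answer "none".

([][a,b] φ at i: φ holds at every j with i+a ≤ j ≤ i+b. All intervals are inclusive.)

p4 must hold from j=6 onward; find where it first fails.
  j=6: holds
  j=7: holds
  j=8: fails
Holds on [6,7], so largest k = 1.

1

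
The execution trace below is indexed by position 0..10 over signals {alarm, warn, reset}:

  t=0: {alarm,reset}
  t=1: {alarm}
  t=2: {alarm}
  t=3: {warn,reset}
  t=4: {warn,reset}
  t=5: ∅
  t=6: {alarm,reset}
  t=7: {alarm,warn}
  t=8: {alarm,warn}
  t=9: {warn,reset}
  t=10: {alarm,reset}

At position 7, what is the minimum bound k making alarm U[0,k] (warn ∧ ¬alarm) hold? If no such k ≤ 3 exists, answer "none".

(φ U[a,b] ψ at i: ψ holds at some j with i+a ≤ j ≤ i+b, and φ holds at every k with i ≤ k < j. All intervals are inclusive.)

Need earliest j ≥ 7 with (warn ∧ ¬alarm), and alarm at every k in [7,j-1].
  j=7: rhs fails.
  j=8: rhs fails.
  j=9: rhs holds; lhs holds on [7,8]. k = 2.

2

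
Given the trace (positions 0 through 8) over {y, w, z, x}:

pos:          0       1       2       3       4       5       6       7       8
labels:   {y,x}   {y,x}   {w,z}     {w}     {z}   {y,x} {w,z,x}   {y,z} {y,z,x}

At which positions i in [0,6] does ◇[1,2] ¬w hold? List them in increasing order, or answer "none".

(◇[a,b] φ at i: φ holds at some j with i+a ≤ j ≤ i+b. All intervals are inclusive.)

Evaluate at each i in [0,6]:
  i=0: ✓ (witness j=1)
  i=1: ✗ (none in [2,3])
  i=2: ✓ (witness j=4)
  i=3: ✓ (witness j=4)
  i=4: ✓ (witness j=5)
  i=5: ✓ (witness j=7)
  i=6: ✓ (witness j=7)

0, 2, 3, 4, 5, 6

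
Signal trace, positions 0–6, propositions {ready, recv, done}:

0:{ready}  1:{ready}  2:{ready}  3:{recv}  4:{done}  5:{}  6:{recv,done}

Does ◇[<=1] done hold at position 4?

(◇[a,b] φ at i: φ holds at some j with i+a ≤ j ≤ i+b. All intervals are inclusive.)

True

Check done at each j in [4,5]:
  j=4: true
  j=5: false
Found at j=4 → formula holds.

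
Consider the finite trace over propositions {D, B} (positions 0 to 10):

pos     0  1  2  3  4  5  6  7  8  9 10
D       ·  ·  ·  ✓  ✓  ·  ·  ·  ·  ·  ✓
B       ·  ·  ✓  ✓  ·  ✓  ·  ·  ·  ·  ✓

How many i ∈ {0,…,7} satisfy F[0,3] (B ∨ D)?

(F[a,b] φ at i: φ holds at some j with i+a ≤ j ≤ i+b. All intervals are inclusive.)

Evaluate at each i in [0,7]:
  i=0: ✓ (witness j=2)
  i=1: ✓ (witness j=2)
  i=2: ✓ (witness j=2)
  i=3: ✓ (witness j=3)
  i=4: ✓ (witness j=4)
  i=5: ✓ (witness j=5)
  i=6: ✗ (none in [6,9])
  i=7: ✓ (witness j=10)
Positions where it holds: {0, 1, 2, 3, 4, 5, 7} → 7.

7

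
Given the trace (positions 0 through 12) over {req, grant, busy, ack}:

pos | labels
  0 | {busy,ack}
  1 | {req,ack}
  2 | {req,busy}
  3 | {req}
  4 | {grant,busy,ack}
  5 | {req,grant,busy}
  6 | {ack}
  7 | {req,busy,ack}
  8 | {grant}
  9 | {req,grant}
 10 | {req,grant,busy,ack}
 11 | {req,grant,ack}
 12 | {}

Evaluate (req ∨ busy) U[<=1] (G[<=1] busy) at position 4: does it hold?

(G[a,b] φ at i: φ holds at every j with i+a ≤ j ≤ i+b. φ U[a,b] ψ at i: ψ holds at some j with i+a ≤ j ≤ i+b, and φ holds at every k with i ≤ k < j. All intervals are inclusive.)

Yes

Need some j in [4,5] with G[<=1] busy, and (req ∨ busy) at every k in [4,j-1].
  j=4: G[<=1] busy holds; no prefix to check → satisfied.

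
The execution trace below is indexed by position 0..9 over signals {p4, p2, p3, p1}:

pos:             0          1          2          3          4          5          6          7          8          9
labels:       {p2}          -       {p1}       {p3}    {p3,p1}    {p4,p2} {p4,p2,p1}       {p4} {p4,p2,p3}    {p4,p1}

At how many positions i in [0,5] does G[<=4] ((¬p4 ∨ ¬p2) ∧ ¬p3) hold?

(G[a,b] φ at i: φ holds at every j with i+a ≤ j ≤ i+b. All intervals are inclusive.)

0

Evaluate at each i in [0,5]:
  i=0: ✗ (fails at j=3)
  i=1: ✗ (fails at j=3)
  i=2: ✗ (fails at j=3)
  i=3: ✗ (fails at j=3)
  i=4: ✗ (fails at j=4)
  i=5: ✗ (fails at j=5)
Positions where it holds: {} → 0.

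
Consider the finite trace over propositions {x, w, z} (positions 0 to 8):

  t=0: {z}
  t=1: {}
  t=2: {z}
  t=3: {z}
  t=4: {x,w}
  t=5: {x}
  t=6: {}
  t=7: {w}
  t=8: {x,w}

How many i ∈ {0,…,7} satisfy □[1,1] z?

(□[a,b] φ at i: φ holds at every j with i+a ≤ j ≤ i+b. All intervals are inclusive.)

Evaluate at each i in [0,7]:
  i=0: ✗ (fails at j=1)
  i=1: ✓ (all of [2,2])
  i=2: ✓ (all of [3,3])
  i=3: ✗ (fails at j=4)
  i=4: ✗ (fails at j=5)
  i=5: ✗ (fails at j=6)
  i=6: ✗ (fails at j=7)
  i=7: ✗ (fails at j=8)
Positions where it holds: {1, 2} → 2.

2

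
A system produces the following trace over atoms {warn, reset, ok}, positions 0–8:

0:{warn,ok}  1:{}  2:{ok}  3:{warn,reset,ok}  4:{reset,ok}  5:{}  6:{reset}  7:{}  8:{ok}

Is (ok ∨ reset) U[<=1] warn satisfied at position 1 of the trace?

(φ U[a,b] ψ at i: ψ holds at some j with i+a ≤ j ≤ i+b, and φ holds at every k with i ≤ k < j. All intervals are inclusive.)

No

Need some j in [1,2] with warn, and (ok ∨ reset) at every k in [1,j-1].
  j=1: warn false.
  j=2: warn false.
No j in the window works → until fails.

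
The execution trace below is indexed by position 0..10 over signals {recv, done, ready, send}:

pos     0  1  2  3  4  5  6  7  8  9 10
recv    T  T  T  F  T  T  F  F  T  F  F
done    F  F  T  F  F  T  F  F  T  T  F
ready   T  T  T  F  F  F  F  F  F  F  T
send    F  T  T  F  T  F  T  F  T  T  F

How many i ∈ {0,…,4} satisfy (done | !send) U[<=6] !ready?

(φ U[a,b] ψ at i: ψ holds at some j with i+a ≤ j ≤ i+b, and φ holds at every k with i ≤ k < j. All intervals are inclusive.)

Evaluate at each i in [0,4]:
  i=0: ✗ (lhs fails at k=1 before rhs at j=3)
  i=1: ✗ (lhs fails at k=1 before rhs at j=3)
  i=2: ✓ (rhs at j=3; lhs holds on [2,2])
  i=3: ✓ (rhs at j=3)
  i=4: ✓ (rhs at j=4)
Positions where it holds: {2, 3, 4} → 3.

3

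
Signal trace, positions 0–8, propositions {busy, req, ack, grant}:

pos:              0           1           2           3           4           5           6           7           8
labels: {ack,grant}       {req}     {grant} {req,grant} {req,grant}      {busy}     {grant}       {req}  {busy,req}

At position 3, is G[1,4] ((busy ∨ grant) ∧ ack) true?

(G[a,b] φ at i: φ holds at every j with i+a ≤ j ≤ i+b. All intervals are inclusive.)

Check ((busy ∨ grant) ∧ ack) at every j in [4,7]:
  j=4: false
  j=5: false
  j=6: false
  j=7: false
Fails at j=4 → formula fails.

False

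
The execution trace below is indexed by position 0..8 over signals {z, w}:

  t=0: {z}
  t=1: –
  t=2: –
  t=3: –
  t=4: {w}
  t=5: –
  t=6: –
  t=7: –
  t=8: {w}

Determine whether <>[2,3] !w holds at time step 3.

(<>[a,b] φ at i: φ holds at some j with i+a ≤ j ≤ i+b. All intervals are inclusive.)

Yes

Check !w at each j in [5,6]:
  j=5: true
  j=6: true
Found at j=5 → formula holds.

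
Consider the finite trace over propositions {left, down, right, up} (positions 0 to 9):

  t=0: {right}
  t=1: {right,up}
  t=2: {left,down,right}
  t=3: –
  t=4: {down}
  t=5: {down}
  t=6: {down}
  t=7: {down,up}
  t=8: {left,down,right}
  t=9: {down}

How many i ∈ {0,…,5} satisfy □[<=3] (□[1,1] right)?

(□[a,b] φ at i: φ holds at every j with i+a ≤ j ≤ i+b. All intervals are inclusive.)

0

Evaluate at each i in [0,5]:
  i=0: ✗ (fails at j=2)
  i=1: ✗ (fails at j=2)
  i=2: ✗ (fails at j=2)
  i=3: ✗ (fails at j=3)
  i=4: ✗ (fails at j=4)
  i=5: ✗ (fails at j=5)
Positions where it holds: {} → 0.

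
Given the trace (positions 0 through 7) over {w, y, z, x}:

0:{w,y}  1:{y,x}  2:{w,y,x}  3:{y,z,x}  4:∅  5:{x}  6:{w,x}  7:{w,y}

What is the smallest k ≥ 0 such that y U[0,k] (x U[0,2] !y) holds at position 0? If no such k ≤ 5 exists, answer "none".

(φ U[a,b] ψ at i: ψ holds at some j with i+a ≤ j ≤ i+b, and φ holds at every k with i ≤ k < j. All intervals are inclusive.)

Need earliest j ≥ 0 with (x U[0,2] !y), and y at every k in [0,j-1].
  j=0: rhs fails.
  j=1: rhs fails.
  j=2: rhs holds; lhs holds on [0,1]. k = 2.

2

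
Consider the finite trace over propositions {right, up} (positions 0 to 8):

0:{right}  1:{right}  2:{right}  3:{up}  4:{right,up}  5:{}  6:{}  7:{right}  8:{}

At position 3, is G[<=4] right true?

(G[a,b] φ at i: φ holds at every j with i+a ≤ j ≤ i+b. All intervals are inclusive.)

No

Check right at every j in [3,7]:
  j=3: false
  j=4: true
  j=5: false
  j=6: false
  j=7: true
Fails at j=3 → formula fails.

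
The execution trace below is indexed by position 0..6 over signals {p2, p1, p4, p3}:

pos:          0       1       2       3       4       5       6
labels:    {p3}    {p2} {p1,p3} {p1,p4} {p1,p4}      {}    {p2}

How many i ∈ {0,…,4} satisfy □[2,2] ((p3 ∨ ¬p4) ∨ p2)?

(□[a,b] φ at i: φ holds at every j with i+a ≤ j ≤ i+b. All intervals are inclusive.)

3

Evaluate at each i in [0,4]:
  i=0: ✓ (all of [2,2])
  i=1: ✗ (fails at j=3)
  i=2: ✗ (fails at j=4)
  i=3: ✓ (all of [5,5])
  i=4: ✓ (all of [6,6])
Positions where it holds: {0, 3, 4} → 3.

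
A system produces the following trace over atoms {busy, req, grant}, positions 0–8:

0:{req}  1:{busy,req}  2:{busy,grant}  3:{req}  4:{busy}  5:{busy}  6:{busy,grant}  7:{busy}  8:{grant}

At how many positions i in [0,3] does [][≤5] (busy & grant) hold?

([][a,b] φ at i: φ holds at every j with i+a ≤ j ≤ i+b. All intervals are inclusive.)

Evaluate at each i in [0,3]:
  i=0: ✗ (fails at j=0)
  i=1: ✗ (fails at j=1)
  i=2: ✗ (fails at j=3)
  i=3: ✗ (fails at j=3)
Positions where it holds: {} → 0.

0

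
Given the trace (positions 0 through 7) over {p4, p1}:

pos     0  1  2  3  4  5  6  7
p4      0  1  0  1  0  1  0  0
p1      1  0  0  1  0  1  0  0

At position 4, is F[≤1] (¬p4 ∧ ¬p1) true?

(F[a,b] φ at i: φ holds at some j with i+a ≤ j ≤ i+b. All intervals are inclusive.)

Holds

Check (¬p4 ∧ ¬p1) at each j in [4,5]:
  j=4: true
  j=5: false
Found at j=4 → formula holds.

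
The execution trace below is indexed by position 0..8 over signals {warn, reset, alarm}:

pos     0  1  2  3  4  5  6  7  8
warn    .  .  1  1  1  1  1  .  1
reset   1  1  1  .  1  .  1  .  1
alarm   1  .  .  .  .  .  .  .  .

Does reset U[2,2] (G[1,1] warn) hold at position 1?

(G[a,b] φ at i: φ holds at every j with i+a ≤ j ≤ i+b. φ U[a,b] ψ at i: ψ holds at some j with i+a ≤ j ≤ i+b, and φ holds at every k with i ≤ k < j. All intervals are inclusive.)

Yes

Need some j in [3,3] with G[1,1] warn, and reset at every k in [1,j-1].
  j=3: G[1,1] warn holds; reset holds at every k in [1,2] → satisfied.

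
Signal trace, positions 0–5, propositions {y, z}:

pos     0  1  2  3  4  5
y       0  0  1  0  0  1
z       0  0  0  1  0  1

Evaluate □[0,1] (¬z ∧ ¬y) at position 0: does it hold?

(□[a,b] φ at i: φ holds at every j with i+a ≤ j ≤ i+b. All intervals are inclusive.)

Check (¬z ∧ ¬y) at every j in [0,1]:
  j=0: true
  j=1: true
All positions satisfy it → formula holds.

Yes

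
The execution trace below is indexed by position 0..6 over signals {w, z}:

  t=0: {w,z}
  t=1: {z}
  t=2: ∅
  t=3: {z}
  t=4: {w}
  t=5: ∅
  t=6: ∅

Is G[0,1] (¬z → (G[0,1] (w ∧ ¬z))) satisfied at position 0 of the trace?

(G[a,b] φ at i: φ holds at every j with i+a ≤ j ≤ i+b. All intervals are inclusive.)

True

Check (¬z → (G[0,1] (w ∧ ¬z))) at every j in [0,1]:
  j=0: antecedent false → ✓
  j=1: antecedent false → ✓
All positions satisfy it → formula holds.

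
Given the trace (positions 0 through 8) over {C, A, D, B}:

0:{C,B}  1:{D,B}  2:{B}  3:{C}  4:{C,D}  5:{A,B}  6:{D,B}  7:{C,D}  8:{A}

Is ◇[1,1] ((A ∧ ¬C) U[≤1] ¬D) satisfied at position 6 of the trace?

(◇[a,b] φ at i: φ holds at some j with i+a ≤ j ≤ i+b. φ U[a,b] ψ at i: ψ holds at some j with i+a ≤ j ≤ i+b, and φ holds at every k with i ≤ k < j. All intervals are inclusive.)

Check ((A ∧ ¬C) U[≤1] ¬D) at each j in [7,7]:
  j=7: fails
No position in the window satisfies it → formula fails.

No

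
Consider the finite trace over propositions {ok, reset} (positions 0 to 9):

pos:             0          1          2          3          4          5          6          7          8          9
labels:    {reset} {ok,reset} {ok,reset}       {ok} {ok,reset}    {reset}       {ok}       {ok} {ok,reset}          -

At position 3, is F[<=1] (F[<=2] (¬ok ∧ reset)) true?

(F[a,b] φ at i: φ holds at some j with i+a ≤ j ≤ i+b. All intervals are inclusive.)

Check F[<=2] (¬ok ∧ reset) at each j in [3,4]:
  j=3: holds (witness at 5)
  j=4: holds (witness at 5)
Found at j=3 → formula holds.

Yes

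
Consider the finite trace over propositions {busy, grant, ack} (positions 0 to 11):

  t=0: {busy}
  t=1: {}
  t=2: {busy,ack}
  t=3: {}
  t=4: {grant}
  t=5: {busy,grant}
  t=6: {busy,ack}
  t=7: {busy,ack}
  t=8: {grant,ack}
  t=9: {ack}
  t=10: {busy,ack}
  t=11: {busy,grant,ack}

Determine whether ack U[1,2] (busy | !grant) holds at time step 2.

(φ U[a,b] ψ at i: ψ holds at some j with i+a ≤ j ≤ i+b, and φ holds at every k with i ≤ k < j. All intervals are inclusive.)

Yes

Need some j in [3,4] with (busy | !grant), and ack at every k in [2,j-1].
  j=3: (busy | !grant) holds; ack holds at every k in [2,2] → satisfied.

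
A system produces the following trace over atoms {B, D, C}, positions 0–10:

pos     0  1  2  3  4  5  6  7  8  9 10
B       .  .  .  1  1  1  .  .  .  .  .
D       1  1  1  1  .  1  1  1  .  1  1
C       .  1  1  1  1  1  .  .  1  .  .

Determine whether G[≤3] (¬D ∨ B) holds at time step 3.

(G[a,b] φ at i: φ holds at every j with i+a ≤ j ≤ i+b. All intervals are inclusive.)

Check (¬D ∨ B) at every j in [3,6]:
  j=3: true
  j=4: true
  j=5: true
  j=6: false
Fails at j=6 → formula fails.

False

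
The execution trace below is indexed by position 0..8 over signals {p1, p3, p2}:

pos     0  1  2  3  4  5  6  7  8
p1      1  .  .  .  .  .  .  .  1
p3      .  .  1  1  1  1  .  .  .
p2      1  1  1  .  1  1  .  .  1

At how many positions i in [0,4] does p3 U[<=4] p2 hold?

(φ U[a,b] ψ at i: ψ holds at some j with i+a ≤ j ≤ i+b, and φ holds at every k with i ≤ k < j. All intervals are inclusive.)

5

Evaluate at each i in [0,4]:
  i=0: ✓ (rhs at j=0)
  i=1: ✓ (rhs at j=1)
  i=2: ✓ (rhs at j=2)
  i=3: ✓ (rhs at j=4; lhs holds on [3,3])
  i=4: ✓ (rhs at j=4)
Positions where it holds: {0, 1, 2, 3, 4} → 5.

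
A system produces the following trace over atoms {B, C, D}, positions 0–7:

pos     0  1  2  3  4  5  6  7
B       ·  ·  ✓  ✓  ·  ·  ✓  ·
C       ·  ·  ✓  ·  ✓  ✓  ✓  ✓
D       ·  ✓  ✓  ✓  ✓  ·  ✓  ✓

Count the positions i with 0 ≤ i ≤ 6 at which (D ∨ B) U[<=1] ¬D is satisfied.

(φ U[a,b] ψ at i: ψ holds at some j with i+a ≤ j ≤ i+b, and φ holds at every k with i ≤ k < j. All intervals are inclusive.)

Evaluate at each i in [0,6]:
  i=0: ✓ (rhs at j=0)
  i=1: ✗ (no rhs in [1,2])
  i=2: ✗ (no rhs in [2,3])
  i=3: ✗ (no rhs in [3,4])
  i=4: ✓ (rhs at j=5; lhs holds on [4,4])
  i=5: ✓ (rhs at j=5)
  i=6: ✗ (no rhs in [6,7])
Positions where it holds: {0, 4, 5} → 3.

3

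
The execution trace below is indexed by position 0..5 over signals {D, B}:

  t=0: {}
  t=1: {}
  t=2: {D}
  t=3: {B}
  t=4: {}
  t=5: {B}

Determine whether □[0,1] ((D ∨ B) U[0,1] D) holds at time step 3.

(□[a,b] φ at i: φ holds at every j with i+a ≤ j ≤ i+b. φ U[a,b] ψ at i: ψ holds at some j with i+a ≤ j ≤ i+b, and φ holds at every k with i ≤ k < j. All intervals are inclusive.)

Check ((D ∨ B) U[0,1] D) at every j in [3,4]:
  j=3: fails
  j=4: fails
Fails at j=3 → formula fails.

Does not hold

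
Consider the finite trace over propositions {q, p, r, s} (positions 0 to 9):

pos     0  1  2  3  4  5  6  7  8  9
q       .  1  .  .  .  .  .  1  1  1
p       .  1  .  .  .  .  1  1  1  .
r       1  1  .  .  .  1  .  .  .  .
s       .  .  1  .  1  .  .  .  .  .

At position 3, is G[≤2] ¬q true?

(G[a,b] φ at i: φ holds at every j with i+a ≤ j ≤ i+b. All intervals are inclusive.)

True

Check ¬q at every j in [3,5]:
  j=3: true
  j=4: true
  j=5: true
All positions satisfy it → formula holds.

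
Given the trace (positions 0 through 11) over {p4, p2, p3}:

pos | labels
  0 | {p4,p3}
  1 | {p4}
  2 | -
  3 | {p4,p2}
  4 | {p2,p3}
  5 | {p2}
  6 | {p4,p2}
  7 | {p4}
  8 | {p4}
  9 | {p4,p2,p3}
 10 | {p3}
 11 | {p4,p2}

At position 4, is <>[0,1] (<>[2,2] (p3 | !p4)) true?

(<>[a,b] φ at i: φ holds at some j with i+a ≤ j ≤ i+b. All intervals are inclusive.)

Check <>[2,2] (p3 | !p4) at each j in [4,5]:
  j=4: fails (none in [6,6])
  j=5: fails (none in [7,7])
No position in the window satisfies it → formula fails.

False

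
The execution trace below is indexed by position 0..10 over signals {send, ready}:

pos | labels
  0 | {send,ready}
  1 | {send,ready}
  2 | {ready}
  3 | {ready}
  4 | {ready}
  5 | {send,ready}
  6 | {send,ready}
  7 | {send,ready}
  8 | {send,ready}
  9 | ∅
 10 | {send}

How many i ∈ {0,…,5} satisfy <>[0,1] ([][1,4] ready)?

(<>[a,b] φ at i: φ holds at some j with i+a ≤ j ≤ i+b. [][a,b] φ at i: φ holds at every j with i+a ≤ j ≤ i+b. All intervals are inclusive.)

Evaluate at each i in [0,5]:
  i=0: ✓ (witness j=0)
  i=1: ✓ (witness j=1)
  i=2: ✓ (witness j=2)
  i=3: ✓ (witness j=3)
  i=4: ✓ (witness j=4)
  i=5: ✗ (none in [5,6])
Positions where it holds: {0, 1, 2, 3, 4} → 5.

5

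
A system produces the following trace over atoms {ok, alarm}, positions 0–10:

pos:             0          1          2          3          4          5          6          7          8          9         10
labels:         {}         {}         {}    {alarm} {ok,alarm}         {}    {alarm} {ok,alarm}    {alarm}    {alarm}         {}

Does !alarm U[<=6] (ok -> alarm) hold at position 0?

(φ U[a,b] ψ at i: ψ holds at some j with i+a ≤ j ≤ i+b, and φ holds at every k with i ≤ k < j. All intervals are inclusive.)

Holds

Need some j in [0,6] with (ok -> alarm), and !alarm at every k in [0,j-1].
  j=0: (ok -> alarm) holds; no prefix to check → satisfied.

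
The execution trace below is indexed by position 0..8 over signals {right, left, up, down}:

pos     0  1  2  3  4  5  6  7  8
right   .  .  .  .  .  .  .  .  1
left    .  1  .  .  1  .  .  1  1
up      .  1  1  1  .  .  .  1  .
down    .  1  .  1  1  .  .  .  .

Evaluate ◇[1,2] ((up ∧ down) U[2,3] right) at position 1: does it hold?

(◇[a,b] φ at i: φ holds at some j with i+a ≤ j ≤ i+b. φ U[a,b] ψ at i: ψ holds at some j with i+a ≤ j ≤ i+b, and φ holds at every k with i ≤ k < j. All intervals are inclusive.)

Does not hold

Check ((up ∧ down) U[2,3] right) at each j in [2,3]:
  j=2: fails
  j=3: fails
No position in the window satisfies it → formula fails.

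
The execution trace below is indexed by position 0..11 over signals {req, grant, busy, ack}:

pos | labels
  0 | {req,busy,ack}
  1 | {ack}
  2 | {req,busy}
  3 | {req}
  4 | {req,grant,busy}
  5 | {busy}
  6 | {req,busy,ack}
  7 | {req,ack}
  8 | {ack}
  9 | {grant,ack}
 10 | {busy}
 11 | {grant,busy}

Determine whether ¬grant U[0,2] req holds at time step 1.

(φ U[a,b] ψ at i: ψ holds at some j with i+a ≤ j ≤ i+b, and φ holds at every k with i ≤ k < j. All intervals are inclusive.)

Need some j in [1,3] with req, and ¬grant at every k in [1,j-1].
  j=1: req false.
  j=2: req holds; ¬grant holds at every k in [1,1] → satisfied.

Holds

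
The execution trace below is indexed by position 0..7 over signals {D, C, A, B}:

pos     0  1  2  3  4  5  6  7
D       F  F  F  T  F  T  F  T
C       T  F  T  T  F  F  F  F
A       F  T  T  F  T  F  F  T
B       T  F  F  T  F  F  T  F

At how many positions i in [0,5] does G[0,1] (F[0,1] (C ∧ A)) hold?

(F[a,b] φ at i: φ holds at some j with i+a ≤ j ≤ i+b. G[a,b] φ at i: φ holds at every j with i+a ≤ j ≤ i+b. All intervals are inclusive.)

Evaluate at each i in [0,5]:
  i=0: ✗ (fails at j=0)
  i=1: ✓ (all of [1,2])
  i=2: ✗ (fails at j=3)
  i=3: ✗ (fails at j=3)
  i=4: ✗ (fails at j=4)
  i=5: ✗ (fails at j=5)
Positions where it holds: {1} → 1.

1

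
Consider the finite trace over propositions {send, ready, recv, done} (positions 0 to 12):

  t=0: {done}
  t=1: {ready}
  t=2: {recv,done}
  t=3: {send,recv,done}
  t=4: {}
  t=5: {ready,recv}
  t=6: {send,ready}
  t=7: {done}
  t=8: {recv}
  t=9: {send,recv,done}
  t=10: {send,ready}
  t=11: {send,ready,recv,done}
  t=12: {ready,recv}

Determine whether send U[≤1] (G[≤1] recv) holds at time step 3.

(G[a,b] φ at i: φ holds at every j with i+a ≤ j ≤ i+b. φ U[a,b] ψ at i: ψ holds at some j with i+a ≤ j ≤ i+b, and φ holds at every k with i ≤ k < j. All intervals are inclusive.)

No

Need some j in [3,4] with G[≤1] recv, and send at every k in [3,j-1].
  j=3: G[≤1] recv — fails at 4.
  j=4: G[≤1] recv — fails at 4.
No j in the window works → until fails.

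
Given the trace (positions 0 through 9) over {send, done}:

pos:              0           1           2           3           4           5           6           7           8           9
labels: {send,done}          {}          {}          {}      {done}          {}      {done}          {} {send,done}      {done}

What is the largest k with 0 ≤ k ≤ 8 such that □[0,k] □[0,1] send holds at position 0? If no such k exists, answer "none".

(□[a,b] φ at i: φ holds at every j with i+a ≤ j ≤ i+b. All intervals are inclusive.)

□[0,1] send must hold from j=0 onward; find where it first fails.
  j=0: fails → no k works.

none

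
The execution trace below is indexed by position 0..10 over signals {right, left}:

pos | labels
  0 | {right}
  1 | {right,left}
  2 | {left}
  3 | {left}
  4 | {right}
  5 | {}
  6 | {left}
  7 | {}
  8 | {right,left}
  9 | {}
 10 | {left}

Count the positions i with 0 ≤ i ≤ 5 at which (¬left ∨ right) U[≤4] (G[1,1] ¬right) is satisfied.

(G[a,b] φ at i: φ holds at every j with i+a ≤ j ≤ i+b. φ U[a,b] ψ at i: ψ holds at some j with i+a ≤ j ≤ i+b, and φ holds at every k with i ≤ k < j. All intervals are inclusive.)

5

Evaluate at each i in [0,5]:
  i=0: ✓ (rhs at j=1; lhs holds on [0,0])
  i=1: ✓ (rhs at j=1)
  i=2: ✓ (rhs at j=2)
  i=3: ✗ (lhs fails at k=3 before rhs at j=4)
  i=4: ✓ (rhs at j=4)
  i=5: ✓ (rhs at j=5)
Positions where it holds: {0, 1, 2, 4, 5} → 5.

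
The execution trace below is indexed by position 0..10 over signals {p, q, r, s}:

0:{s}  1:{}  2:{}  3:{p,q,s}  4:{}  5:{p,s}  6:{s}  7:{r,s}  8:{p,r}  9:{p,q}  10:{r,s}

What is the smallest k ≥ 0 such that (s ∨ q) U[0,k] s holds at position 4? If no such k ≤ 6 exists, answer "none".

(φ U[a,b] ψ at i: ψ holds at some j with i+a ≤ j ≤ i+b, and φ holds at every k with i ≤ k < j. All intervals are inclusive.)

none

Need earliest j ≥ 4 with s, and (s ∨ q) at every k in [4,j-1].
  j=4: rhs fails.
  j=5: rhs holds but lhs fails at k=4.
  j=6: rhs holds but lhs fails at k=4.
  j=7: rhs holds but lhs fails at k=4.
  j=8: rhs fails.
  j=9: rhs fails.
  j=10: rhs holds but lhs fails at k=4.
No witness within the range → none.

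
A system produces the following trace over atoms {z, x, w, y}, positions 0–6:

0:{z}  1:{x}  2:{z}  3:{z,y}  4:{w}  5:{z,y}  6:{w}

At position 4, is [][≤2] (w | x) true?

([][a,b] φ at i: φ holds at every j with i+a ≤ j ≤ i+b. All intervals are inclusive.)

Does not hold

Check (w | x) at every j in [4,6]:
  j=4: true
  j=5: false
  j=6: true
Fails at j=5 → formula fails.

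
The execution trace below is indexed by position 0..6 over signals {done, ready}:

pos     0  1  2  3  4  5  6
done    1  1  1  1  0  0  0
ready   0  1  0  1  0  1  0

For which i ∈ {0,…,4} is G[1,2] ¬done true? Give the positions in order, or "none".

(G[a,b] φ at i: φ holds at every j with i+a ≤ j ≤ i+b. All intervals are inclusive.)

Evaluate at each i in [0,4]:
  i=0: ✗ (fails at j=1)
  i=1: ✗ (fails at j=2)
  i=2: ✗ (fails at j=3)
  i=3: ✓ (all of [4,5])
  i=4: ✓ (all of [5,6])

3, 4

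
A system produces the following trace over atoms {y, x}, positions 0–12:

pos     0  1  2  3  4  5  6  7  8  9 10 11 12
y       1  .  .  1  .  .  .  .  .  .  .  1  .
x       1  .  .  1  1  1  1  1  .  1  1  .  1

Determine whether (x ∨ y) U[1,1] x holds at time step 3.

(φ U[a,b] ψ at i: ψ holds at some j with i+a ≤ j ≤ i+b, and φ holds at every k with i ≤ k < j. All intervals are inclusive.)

Need some j in [4,4] with x, and (x ∨ y) at every k in [3,j-1].
  j=4: x holds; (x ∨ y) holds at every k in [3,3] → satisfied.

True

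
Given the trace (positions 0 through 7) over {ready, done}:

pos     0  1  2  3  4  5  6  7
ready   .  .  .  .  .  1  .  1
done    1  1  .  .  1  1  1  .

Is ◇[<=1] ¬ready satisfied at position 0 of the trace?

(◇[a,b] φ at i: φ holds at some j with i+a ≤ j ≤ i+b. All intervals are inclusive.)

Check ¬ready at each j in [0,1]:
  j=0: true
  j=1: true
Found at j=0 → formula holds.

True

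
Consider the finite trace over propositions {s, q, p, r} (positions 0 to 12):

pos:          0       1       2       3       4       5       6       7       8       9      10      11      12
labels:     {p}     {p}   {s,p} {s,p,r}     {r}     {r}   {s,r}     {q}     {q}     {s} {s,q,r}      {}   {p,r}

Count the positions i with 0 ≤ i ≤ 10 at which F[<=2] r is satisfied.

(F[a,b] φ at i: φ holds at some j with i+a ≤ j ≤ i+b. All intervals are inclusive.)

9

Evaluate at each i in [0,10]:
  i=0: ✗ (none in [0,2])
  i=1: ✓ (witness j=3)
  i=2: ✓ (witness j=3)
  i=3: ✓ (witness j=3)
  i=4: ✓ (witness j=4)
  i=5: ✓ (witness j=5)
  i=6: ✓ (witness j=6)
  i=7: ✗ (none in [7,9])
  i=8: ✓ (witness j=10)
  i=9: ✓ (witness j=10)
  i=10: ✓ (witness j=10)
Positions where it holds: {1, 2, 3, 4, 5, 6, 8, 9, 10} → 9.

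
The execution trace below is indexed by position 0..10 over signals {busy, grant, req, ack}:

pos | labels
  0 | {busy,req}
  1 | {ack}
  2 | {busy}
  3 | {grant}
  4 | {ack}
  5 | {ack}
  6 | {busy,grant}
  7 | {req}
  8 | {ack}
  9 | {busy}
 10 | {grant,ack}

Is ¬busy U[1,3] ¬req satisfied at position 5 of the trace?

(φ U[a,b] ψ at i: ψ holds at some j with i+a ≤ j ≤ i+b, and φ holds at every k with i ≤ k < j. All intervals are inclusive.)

Need some j in [6,8] with ¬req, and ¬busy at every k in [5,j-1].
  j=6: ¬req holds; ¬busy holds at every k in [5,5] → satisfied.

Holds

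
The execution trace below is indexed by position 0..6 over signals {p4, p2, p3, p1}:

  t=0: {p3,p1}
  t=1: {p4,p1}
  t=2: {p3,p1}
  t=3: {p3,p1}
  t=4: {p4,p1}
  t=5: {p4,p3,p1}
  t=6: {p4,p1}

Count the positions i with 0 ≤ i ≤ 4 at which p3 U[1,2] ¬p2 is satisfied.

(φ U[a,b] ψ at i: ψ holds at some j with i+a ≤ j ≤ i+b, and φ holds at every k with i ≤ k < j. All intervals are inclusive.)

Evaluate at each i in [0,4]:
  i=0: ✓ (rhs at j=1; lhs holds on [0,0])
  i=1: ✗ (lhs fails at k=1 before rhs at j=2)
  i=2: ✓ (rhs at j=3; lhs holds on [2,2])
  i=3: ✓ (rhs at j=4; lhs holds on [3,3])
  i=4: ✗ (lhs fails at k=4 before rhs at j=5)
Positions where it holds: {0, 2, 3} → 3.

3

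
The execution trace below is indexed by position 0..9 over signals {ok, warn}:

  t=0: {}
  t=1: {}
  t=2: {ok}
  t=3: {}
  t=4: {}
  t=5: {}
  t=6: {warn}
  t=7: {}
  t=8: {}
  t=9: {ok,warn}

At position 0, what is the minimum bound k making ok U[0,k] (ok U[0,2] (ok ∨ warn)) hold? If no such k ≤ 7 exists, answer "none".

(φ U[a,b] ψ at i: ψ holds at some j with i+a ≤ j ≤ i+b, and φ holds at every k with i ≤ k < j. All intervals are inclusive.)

none

Need earliest j ≥ 0 with (ok U[0,2] (ok ∨ warn)), and ok at every k in [0,j-1].
  j=0: rhs fails.
  j=1: rhs fails.
  j=2: rhs holds but lhs fails at k=0.
  j=3: rhs fails.
  j=4: rhs fails.
  j=5: rhs fails.
  j=6: rhs holds but lhs fails at k=0.
  j=7: rhs fails.
No witness within the range → none.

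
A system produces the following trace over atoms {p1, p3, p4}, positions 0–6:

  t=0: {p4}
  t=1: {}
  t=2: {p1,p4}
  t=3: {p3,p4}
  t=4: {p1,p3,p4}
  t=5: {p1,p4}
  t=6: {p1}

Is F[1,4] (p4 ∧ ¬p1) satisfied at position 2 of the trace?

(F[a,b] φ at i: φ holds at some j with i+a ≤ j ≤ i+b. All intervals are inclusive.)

Check (p4 ∧ ¬p1) at each j in [3,6]:
  j=3: true
  j=4: false
  j=5: false
  j=6: false
Found at j=3 → formula holds.

Yes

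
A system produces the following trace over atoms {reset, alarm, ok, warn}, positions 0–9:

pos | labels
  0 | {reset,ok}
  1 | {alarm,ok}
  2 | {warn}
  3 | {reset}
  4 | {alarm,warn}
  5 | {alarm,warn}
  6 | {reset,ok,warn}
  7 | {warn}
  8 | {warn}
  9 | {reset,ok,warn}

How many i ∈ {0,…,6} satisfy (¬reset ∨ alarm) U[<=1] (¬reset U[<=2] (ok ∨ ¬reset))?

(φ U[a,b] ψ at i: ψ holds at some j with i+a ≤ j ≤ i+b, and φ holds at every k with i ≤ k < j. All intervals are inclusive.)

6

Evaluate at each i in [0,6]:
  i=0: ✓ (rhs at j=0)
  i=1: ✓ (rhs at j=1)
  i=2: ✓ (rhs at j=2)
  i=3: ✗ (lhs fails at k=3 before rhs at j=4)
  i=4: ✓ (rhs at j=4)
  i=5: ✓ (rhs at j=5)
  i=6: ✓ (rhs at j=6)
Positions where it holds: {0, 1, 2, 4, 5, 6} → 6.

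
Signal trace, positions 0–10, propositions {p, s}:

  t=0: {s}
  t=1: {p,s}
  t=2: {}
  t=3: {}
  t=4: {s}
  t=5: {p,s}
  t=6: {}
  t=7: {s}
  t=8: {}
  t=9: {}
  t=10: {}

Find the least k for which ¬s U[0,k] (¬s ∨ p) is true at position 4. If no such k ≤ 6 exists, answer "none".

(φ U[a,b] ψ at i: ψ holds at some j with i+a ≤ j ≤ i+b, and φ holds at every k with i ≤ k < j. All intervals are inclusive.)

none

Need earliest j ≥ 4 with (¬s ∨ p), and ¬s at every k in [4,j-1].
  j=4: rhs fails.
  j=5: rhs holds but lhs fails at k=4.
  j=6: rhs holds but lhs fails at k=4.
  j=7: rhs fails.
  j=8: rhs holds but lhs fails at k=4.
  j=9: rhs holds but lhs fails at k=4.
  j=10: rhs holds but lhs fails at k=4.
No witness within the range → none.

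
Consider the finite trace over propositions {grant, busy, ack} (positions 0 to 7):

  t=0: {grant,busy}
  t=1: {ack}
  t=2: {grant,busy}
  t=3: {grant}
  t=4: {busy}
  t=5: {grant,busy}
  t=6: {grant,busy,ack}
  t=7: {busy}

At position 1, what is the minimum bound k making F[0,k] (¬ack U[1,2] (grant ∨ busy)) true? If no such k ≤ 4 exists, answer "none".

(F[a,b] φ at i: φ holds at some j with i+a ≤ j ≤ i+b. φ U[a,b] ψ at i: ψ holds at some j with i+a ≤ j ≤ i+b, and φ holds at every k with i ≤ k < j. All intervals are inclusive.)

1

Scan j = 1,2,… for (¬ack U[1,2] (grant ∨ busy)):
  j=1: fails
  j=2: holds
First hit at j=2, so smallest k = 2-1 = 1.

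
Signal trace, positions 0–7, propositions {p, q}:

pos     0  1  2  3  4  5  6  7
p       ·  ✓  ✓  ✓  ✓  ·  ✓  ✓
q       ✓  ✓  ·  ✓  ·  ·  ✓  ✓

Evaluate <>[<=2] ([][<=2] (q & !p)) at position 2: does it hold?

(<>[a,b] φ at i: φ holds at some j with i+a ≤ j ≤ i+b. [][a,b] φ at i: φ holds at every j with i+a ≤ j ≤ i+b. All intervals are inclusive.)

Check [][<=2] (q & !p) at each j in [2,4]:
  j=2: fails at 2
  j=3: fails at 3
  j=4: fails at 4
No position in the window satisfies it → formula fails.

Does not hold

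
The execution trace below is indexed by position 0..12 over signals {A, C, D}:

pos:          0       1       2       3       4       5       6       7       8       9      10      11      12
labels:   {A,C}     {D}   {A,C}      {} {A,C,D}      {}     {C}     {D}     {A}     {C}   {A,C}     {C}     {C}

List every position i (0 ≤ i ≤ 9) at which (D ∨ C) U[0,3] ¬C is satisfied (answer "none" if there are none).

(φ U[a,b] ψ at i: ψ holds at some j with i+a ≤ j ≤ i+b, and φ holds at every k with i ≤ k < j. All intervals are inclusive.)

Evaluate at each i in [0,9]:
  i=0: ✓ (rhs at j=1; lhs holds on [0,0])
  i=1: ✓ (rhs at j=1)
  i=2: ✓ (rhs at j=3; lhs holds on [2,2])
  i=3: ✓ (rhs at j=3)
  i=4: ✓ (rhs at j=5; lhs holds on [4,4])
  i=5: ✓ (rhs at j=5)
  i=6: ✓ (rhs at j=7; lhs holds on [6,6])
  i=7: ✓ (rhs at j=7)
  i=8: ✓ (rhs at j=8)
  i=9: ✗ (no rhs in [9,12])

0, 1, 2, 3, 4, 5, 6, 7, 8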